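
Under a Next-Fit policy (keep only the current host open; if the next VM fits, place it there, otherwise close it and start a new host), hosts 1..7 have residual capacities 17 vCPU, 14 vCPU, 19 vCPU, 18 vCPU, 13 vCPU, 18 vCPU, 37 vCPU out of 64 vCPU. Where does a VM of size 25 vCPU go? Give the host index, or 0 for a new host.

7

Next-Fit only looks at host 7, which has 37 vCPU free.
25 vCPU fits there.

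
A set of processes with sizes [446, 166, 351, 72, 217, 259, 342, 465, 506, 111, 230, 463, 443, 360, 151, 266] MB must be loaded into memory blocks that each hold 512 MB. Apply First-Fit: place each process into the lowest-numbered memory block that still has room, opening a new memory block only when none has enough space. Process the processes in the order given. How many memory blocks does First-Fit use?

11

Put 446 MB in memory block 1; 66 MB remain.
Put 166 MB in memory block 2; 346 MB remain.
Put 351 MB in memory block 3; 161 MB remain.
Put 72 MB in memory block 2; 274 MB remain.
Put 217 MB in memory block 2; 57 MB remain.
Put 259 MB in memory block 4; 253 MB remain.
Put 342 MB in memory block 5; 170 MB remain.
Put 465 MB in memory block 6; 47 MB remain.
Put 506 MB in memory block 7; 6 MB remain.
Put 111 MB in memory block 3; 50 MB remain.
Put 230 MB in memory block 4; 23 MB remain.
Put 463 MB in memory block 8; 49 MB remain.
Put 443 MB in memory block 9; 69 MB remain.
Put 360 MB in memory block 10; 152 MB remain.
Put 151 MB in memory block 5; 19 MB remain.
Put 266 MB in memory block 11; 246 MB remain.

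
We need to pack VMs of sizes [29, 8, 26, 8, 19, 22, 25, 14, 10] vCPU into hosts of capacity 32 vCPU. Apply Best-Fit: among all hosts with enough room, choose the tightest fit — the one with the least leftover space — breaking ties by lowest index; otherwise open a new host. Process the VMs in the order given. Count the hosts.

host 1: place 29 vCPU, 3 vCPU left
host 2: place 8 vCPU, 24 vCPU left
host 3: place 26 vCPU, 6 vCPU left
host 2: place 8 vCPU, 16 vCPU left
host 4: place 19 vCPU, 13 vCPU left
host 5: place 22 vCPU, 10 vCPU left
host 6: place 25 vCPU, 7 vCPU left
host 2: place 14 vCPU, 2 vCPU left
host 5: place 10 vCPU, 0 vCPU left

6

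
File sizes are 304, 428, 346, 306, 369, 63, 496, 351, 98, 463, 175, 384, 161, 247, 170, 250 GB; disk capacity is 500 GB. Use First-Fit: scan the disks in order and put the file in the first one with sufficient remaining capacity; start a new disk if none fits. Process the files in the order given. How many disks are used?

11 disks

304 GB → disk 1 (remaining 196 GB)
428 GB → disk 2 (remaining 72 GB)
346 GB → disk 3 (remaining 154 GB)
306 GB → disk 4 (remaining 194 GB)
369 GB → disk 5 (remaining 131 GB)
63 GB → disk 1 (remaining 133 GB)
496 GB → disk 6 (remaining 4 GB)
351 GB → disk 7 (remaining 149 GB)
98 GB → disk 1 (remaining 35 GB)
463 GB → disk 8 (remaining 37 GB)
175 GB → disk 4 (remaining 19 GB)
384 GB → disk 9 (remaining 116 GB)
161 GB → disk 10 (remaining 339 GB)
247 GB → disk 10 (remaining 92 GB)
170 GB → disk 11 (remaining 330 GB)
250 GB → disk 11 (remaining 80 GB)
Final disks: [304,63,98] [428] [346] [306,175] [369] [496] [351] [463] [384] [161,247] [170,250].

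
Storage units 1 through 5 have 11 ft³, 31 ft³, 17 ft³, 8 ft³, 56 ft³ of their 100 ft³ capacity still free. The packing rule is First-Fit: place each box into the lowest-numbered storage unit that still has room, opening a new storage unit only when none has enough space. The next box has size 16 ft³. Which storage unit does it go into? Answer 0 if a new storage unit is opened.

2

Storage units with room: storage unit 2 (31 ft³), storage unit 3 (17 ft³), storage unit 5 (56 ft³).
The first with room is storage unit 2.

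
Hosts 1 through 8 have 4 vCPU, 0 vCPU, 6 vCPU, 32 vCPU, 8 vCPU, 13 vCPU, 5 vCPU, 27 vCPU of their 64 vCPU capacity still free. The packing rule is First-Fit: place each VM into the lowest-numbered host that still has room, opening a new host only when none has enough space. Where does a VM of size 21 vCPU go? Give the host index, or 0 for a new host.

Hosts with room: host 4 (32 vCPU), host 8 (27 vCPU).
The first with room is host 4.

4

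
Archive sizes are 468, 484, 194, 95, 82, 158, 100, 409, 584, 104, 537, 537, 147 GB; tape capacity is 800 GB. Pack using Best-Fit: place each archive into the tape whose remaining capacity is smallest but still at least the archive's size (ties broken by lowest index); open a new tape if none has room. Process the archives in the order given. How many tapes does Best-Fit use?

6 tapes

468 GB → tape 1 (remaining 332 GB)
484 GB → tape 2 (remaining 316 GB)
194 GB → tape 2 (remaining 122 GB)
95 GB → tape 2 (remaining 27 GB)
82 GB → tape 1 (remaining 250 GB)
158 GB → tape 1 (remaining 92 GB)
100 GB → tape 3 (remaining 700 GB)
409 GB → tape 3 (remaining 291 GB)
584 GB → tape 4 (remaining 216 GB)
104 GB → tape 4 (remaining 112 GB)
537 GB → tape 5 (remaining 263 GB)
537 GB → tape 6 (remaining 263 GB)
147 GB → tape 5 (remaining 116 GB)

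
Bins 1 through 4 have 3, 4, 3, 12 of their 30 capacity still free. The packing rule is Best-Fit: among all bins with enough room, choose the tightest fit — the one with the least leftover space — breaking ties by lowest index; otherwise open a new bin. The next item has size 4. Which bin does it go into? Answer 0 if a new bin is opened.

2

Bins with room: bin 2 (4), bin 4 (12).
Tightest fit is bin 2 with 4 free.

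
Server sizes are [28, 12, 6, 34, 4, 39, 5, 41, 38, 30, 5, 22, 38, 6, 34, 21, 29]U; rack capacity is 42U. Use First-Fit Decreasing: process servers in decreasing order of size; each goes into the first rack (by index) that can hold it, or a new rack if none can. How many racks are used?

11 racks

Sorted descending: 41, 39, 38, 38, 34, 34, 30, 29, 28, 22, 21, 12, 6, 6, 5, 5, 4.
rack 1: place 41U, 1U left
rack 2: place 39U, 3U left
rack 3: place 38U, 4U left
rack 4: place 38U, 4U left
rack 5: place 34U, 8U left
rack 6: place 34U, 8U left
rack 7: place 30U, 12U left
rack 8: place 29U, 13U left
rack 9: place 28U, 14U left
rack 10: place 22U, 20U left
rack 11: place 21U, 21U left
rack 7: place 12U, 0U left
rack 5: place 6U, 2U left
rack 6: place 6U, 2U left
rack 8: place 5U, 8U left
rack 8: place 5U, 3U left
rack 3: place 4U, 0U left
Final racks: [41] [39] [38,4] [38] [34,6] [34,6] [30,12] [29,5,5] [28] [22] [21].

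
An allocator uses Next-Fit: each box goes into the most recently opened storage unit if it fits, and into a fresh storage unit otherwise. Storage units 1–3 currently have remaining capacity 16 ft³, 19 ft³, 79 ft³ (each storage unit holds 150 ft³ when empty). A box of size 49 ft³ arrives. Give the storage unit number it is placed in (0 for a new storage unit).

3

Next-Fit only looks at storage unit 3, which has 79 ft³ free.
49 ft³ fits there.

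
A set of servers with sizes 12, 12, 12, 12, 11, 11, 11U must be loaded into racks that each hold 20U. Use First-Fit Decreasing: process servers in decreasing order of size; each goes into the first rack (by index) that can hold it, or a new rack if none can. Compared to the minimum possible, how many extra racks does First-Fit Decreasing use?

0

First-Fit Decreasing: [12] [12] [12] [12] [11] [11] [11] → 7 racks.
7 servers exceed 10U (half the capacity), and no two of those can share a rack, so at least 7 racks are needed.
So 7 is already optimal.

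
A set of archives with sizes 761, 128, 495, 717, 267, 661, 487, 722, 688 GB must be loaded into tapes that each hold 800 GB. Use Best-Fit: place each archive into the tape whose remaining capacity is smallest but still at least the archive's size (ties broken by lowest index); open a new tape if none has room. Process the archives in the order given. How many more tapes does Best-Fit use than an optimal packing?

Best-Fit: [761] [128,495] [717] [267,487] [661] [722] [688] → 7 tapes.
Total size 4926 GB; any packing needs at least ⌈4926/800⌉ = 7 tapes.
So 7 is already optimal.

0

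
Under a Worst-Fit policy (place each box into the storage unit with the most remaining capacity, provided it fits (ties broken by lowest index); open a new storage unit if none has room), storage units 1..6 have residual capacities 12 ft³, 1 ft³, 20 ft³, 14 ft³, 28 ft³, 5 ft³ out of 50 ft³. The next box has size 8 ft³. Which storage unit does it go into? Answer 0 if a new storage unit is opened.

Storage units with room: storage unit 1 (12 ft³), storage unit 3 (20 ft³), storage unit 4 (14 ft³), storage unit 5 (28 ft³).
Most room is storage unit 5 with 28 ft³ free.

5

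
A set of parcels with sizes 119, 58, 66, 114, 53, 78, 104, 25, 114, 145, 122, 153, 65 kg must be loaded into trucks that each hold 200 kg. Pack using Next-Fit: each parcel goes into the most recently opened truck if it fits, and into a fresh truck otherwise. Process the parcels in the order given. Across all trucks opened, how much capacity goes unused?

Put 119 kg in truck 1; 81 kg remain.
Put 58 kg in truck 1; 23 kg remain.
Put 66 kg in truck 2; 134 kg remain.
Put 114 kg in truck 2; 20 kg remain.
Put 53 kg in truck 3; 147 kg remain.
Put 78 kg in truck 3; 69 kg remain.
Put 104 kg in truck 4; 96 kg remain.
Put 25 kg in truck 4; 71 kg remain.
Put 114 kg in truck 5; 86 kg remain.
Put 145 kg in truck 6; 55 kg remain.
Put 122 kg in truck 7; 78 kg remain.
Put 153 kg in truck 8; 47 kg remain.
Put 65 kg in truck 9; 135 kg remain.
9 trucks × 200 kg = 1800 kg; used 1216 kg; unused 584 kg.

584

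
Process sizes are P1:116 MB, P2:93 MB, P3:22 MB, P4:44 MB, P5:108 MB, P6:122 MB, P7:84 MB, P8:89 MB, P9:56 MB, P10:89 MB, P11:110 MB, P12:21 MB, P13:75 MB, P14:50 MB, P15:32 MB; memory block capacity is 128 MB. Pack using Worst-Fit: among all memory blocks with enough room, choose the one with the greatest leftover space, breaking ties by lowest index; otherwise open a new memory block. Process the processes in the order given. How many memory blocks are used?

P1 (116 MB) → memory block 1 (remaining 12 MB)
P2 (93 MB) → memory block 2 (remaining 35 MB)
P3 (22 MB) → memory block 2 (remaining 13 MB)
P4 (44 MB) → memory block 3 (remaining 84 MB)
P5 (108 MB) → memory block 4 (remaining 20 MB)
P6 (122 MB) → memory block 5 (remaining 6 MB)
P7 (84 MB) → memory block 3 (remaining 0 MB)
P8 (89 MB) → memory block 6 (remaining 39 MB)
P9 (56 MB) → memory block 7 (remaining 72 MB)
P10 (89 MB) → memory block 8 (remaining 39 MB)
P11 (110 MB) → memory block 9 (remaining 18 MB)
P12 (21 MB) → memory block 7 (remaining 51 MB)
P13 (75 MB) → memory block 10 (remaining 53 MB)
P14 (50 MB) → memory block 10 (remaining 3 MB)
P15 (32 MB) → memory block 7 (remaining 19 MB)
Final memory blocks: [116] [93,22] [44,84] [108] [122] [89] [56,21,32] [89] [110] [75,50].

10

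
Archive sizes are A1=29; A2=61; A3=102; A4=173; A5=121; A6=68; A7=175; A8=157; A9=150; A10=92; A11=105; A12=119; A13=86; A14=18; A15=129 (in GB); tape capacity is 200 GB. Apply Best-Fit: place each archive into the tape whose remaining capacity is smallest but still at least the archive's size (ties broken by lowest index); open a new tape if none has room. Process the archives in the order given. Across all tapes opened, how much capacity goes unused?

415

tape 1: place A1 (29 GB), 171 GB left
tape 1: place A2 (61 GB), 110 GB left
tape 1: place A3 (102 GB), 8 GB left
tape 2: place A4 (173 GB), 27 GB left
tape 3: place A5 (121 GB), 79 GB left
tape 3: place A6 (68 GB), 11 GB left
tape 4: place A7 (175 GB), 25 GB left
tape 5: place A8 (157 GB), 43 GB left
tape 6: place A9 (150 GB), 50 GB left
tape 7: place A10 (92 GB), 108 GB left
tape 7: place A11 (105 GB), 3 GB left
tape 8: place A12 (119 GB), 81 GB left
tape 9: place A13 (86 GB), 114 GB left
tape 4: place A14 (18 GB), 7 GB left
tape 10: place A15 (129 GB), 71 GB left
10 tapes × 200 GB = 2000 GB; used 1585 GB; unused 415 GB.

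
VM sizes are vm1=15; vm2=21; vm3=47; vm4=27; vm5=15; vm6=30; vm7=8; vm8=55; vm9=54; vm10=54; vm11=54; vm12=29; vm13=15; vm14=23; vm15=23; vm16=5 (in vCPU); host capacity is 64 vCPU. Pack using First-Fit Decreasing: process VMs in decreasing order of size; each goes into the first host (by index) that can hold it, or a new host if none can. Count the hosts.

9

Sorted descending: 55, 54, 54, 54, 47, 30, 29, 27, 23, 23, 21, 15, 15, 15, 8, 5.
55 vCPU → host 1 (remaining 9 vCPU)
54 vCPU → host 2 (remaining 10 vCPU)
54 vCPU → host 3 (remaining 10 vCPU)
54 vCPU → host 4 (remaining 10 vCPU)
47 vCPU → host 5 (remaining 17 vCPU)
30 vCPU → host 6 (remaining 34 vCPU)
29 vCPU → host 6 (remaining 5 vCPU)
27 vCPU → host 7 (remaining 37 vCPU)
23 vCPU → host 7 (remaining 14 vCPU)
23 vCPU → host 8 (remaining 41 vCPU)
21 vCPU → host 8 (remaining 20 vCPU)
15 vCPU → host 5 (remaining 2 vCPU)
15 vCPU → host 8 (remaining 5 vCPU)
15 vCPU → host 9 (remaining 49 vCPU)
8 vCPU → host 1 (remaining 1 vCPU)
5 vCPU → host 2 (remaining 5 vCPU)
Final hosts: [55,8] [54,5] [54] [54] [47,15] [30,29] [27,23] [23,21,15] [15].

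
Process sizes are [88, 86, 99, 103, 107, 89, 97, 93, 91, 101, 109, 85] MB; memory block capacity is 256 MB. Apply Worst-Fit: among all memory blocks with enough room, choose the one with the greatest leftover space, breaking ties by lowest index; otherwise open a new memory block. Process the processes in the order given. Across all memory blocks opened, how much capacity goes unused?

388

memory block 1: place 88 MB, 168 MB left
memory block 1: place 86 MB, 82 MB left
memory block 2: place 99 MB, 157 MB left
memory block 2: place 103 MB, 54 MB left
memory block 3: place 107 MB, 149 MB left
memory block 3: place 89 MB, 60 MB left
memory block 4: place 97 MB, 159 MB left
memory block 4: place 93 MB, 66 MB left
memory block 5: place 91 MB, 165 MB left
memory block 5: place 101 MB, 64 MB left
memory block 6: place 109 MB, 147 MB left
memory block 6: place 85 MB, 62 MB left
6 memory blocks × 256 MB = 1536 MB; used 1148 MB; unused 388 MB.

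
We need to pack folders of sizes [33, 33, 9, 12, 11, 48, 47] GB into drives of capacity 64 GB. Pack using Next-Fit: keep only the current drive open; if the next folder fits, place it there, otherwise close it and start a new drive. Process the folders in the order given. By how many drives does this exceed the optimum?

Next-Fit: [33] [33,9,12] [11,48] [47] → 4 drives.
Total size 193 GB; any packing needs at least ⌈193/64⌉ = 4 drives.
So 4 is already optimal.

0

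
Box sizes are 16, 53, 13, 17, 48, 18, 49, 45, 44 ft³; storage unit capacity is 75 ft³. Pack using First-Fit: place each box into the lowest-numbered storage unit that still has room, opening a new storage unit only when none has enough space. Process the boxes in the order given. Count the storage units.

Put 16 ft³ in storage unit 1; 59 ft³ remain.
Put 53 ft³ in storage unit 1; 6 ft³ remain.
Put 13 ft³ in storage unit 2; 62 ft³ remain.
Put 17 ft³ in storage unit 2; 45 ft³ remain.
Put 48 ft³ in storage unit 3; 27 ft³ remain.
Put 18 ft³ in storage unit 2; 27 ft³ remain.
Put 49 ft³ in storage unit 4; 26 ft³ remain.
Put 45 ft³ in storage unit 5; 30 ft³ remain.
Put 44 ft³ in storage unit 6; 31 ft³ remain.

6 storage units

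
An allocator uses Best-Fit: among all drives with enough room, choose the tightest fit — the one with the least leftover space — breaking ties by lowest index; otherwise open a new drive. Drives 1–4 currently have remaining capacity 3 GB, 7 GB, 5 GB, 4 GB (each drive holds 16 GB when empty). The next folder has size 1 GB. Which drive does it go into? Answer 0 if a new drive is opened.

Drives with room: drive 1 (3 GB), drive 2 (7 GB), drive 3 (5 GB), drive 4 (4 GB).
Tightest fit is drive 1 with 3 GB free.

1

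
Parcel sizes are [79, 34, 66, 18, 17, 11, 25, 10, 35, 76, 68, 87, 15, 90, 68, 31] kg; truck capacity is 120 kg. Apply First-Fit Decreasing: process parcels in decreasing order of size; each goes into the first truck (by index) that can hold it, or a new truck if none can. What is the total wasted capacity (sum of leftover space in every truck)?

110

Sorted descending: 90, 87, 79, 76, 68, 68, 66, 35, 34, 31, 25, 18, 17, 15, 11, 10.
90 kg → truck 1 (remaining 30 kg)
87 kg → truck 2 (remaining 33 kg)
79 kg → truck 3 (remaining 41 kg)
76 kg → truck 4 (remaining 44 kg)
68 kg → truck 5 (remaining 52 kg)
68 kg → truck 6 (remaining 52 kg)
66 kg → truck 7 (remaining 54 kg)
35 kg → truck 3 (remaining 6 kg)
34 kg → truck 4 (remaining 10 kg)
31 kg → truck 2 (remaining 2 kg)
25 kg → truck 1 (remaining 5 kg)
18 kg → truck 5 (remaining 34 kg)
17 kg → truck 5 (remaining 17 kg)
15 kg → truck 5 (remaining 2 kg)
11 kg → truck 6 (remaining 41 kg)
10 kg → truck 4 (remaining 0 kg)
7 trucks × 120 kg = 840 kg; used 730 kg; unused 110 kg.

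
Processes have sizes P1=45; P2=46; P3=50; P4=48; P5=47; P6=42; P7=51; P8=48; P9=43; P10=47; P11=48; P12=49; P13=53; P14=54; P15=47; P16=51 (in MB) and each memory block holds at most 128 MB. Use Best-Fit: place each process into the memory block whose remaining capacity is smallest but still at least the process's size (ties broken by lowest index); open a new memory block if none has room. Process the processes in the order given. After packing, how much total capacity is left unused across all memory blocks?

memory block 1: place P1 (45 MB), 83 MB left
memory block 1: place P2 (46 MB), 37 MB left
memory block 2: place P3 (50 MB), 78 MB left
memory block 2: place P4 (48 MB), 30 MB left
memory block 3: place P5 (47 MB), 81 MB left
memory block 3: place P6 (42 MB), 39 MB left
memory block 4: place P7 (51 MB), 77 MB left
memory block 4: place P8 (48 MB), 29 MB left
memory block 5: place P9 (43 MB), 85 MB left
memory block 5: place P10 (47 MB), 38 MB left
memory block 6: place P11 (48 MB), 80 MB left
memory block 6: place P12 (49 MB), 31 MB left
memory block 7: place P13 (53 MB), 75 MB left
memory block 7: place P14 (54 MB), 21 MB left
memory block 8: place P15 (47 MB), 81 MB left
memory block 8: place P16 (51 MB), 30 MB left
8 memory blocks × 128 MB = 1024 MB; used 769 MB; unused 255 MB.

255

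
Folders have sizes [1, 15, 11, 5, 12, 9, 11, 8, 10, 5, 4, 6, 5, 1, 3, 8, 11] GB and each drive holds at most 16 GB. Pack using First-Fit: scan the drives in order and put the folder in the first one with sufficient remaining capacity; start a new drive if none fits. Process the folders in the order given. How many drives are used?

1 GB → drive 1 (remaining 15 GB)
15 GB → drive 1 (remaining 0 GB)
11 GB → drive 2 (remaining 5 GB)
5 GB → drive 2 (remaining 0 GB)
12 GB → drive 3 (remaining 4 GB)
9 GB → drive 4 (remaining 7 GB)
11 GB → drive 5 (remaining 5 GB)
8 GB → drive 6 (remaining 8 GB)
10 GB → drive 7 (remaining 6 GB)
5 GB → drive 4 (remaining 2 GB)
4 GB → drive 3 (remaining 0 GB)
6 GB → drive 6 (remaining 2 GB)
5 GB → drive 5 (remaining 0 GB)
1 GB → drive 4 (remaining 1 GB)
3 GB → drive 7 (remaining 3 GB)
8 GB → drive 8 (remaining 8 GB)
11 GB → drive 9 (remaining 5 GB)

9 drives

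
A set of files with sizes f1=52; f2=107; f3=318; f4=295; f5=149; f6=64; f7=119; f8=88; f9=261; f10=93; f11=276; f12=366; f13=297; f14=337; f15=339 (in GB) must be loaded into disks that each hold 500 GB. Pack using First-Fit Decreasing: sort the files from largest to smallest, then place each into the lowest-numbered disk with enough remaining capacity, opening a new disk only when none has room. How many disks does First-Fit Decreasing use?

8

Sorted descending: 366, 339, 337, 318, 297, 295, 276, 261, 149, 119, 107, 93, 88, 64, 52.
disk 1: place 366 GB, 134 GB left
disk 2: place 339 GB, 161 GB left
disk 3: place 337 GB, 163 GB left
disk 4: place 318 GB, 182 GB left
disk 5: place 297 GB, 203 GB left
disk 6: place 295 GB, 205 GB left
disk 7: place 276 GB, 224 GB left
disk 8: place 261 GB, 239 GB left
disk 2: place 149 GB, 12 GB left
disk 1: place 119 GB, 15 GB left
disk 3: place 107 GB, 56 GB left
disk 4: place 93 GB, 89 GB left
disk 4: place 88 GB, 1 GB left
disk 5: place 64 GB, 139 GB left
disk 3: place 52 GB, 4 GB left
Final disks: [366,119] [339,149] [337,107,52] [318,93,88] [297,64] [295] [276] [261].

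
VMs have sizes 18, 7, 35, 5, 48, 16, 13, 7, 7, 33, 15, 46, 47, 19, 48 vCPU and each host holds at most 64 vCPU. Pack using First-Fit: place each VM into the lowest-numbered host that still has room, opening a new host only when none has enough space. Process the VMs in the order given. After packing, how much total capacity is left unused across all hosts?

84

18 vCPU → host 1 (remaining 46 vCPU)
7 vCPU → host 1 (remaining 39 vCPU)
35 vCPU → host 1 (remaining 4 vCPU)
5 vCPU → host 2 (remaining 59 vCPU)
48 vCPU → host 2 (remaining 11 vCPU)
16 vCPU → host 3 (remaining 48 vCPU)
13 vCPU → host 3 (remaining 35 vCPU)
7 vCPU → host 2 (remaining 4 vCPU)
7 vCPU → host 3 (remaining 28 vCPU)
33 vCPU → host 4 (remaining 31 vCPU)
15 vCPU → host 3 (remaining 13 vCPU)
46 vCPU → host 5 (remaining 18 vCPU)
47 vCPU → host 6 (remaining 17 vCPU)
19 vCPU → host 4 (remaining 12 vCPU)
48 vCPU → host 7 (remaining 16 vCPU)
7 hosts × 64 vCPU = 448 vCPU; used 364 vCPU; unused 84 vCPU.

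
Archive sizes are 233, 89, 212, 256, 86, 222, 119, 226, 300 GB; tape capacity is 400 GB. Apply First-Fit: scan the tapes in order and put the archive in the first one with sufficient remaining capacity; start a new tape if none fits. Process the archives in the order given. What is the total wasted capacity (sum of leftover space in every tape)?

657

Put 233 GB in tape 1; 167 GB remain.
Put 89 GB in tape 1; 78 GB remain.
Put 212 GB in tape 2; 188 GB remain.
Put 256 GB in tape 3; 144 GB remain.
Put 86 GB in tape 2; 102 GB remain.
Put 222 GB in tape 4; 178 GB remain.
Put 119 GB in tape 3; 25 GB remain.
Put 226 GB in tape 5; 174 GB remain.
Put 300 GB in tape 6; 100 GB remain.
6 tapes × 400 GB = 2400 GB; used 1743 GB; unused 657 GB.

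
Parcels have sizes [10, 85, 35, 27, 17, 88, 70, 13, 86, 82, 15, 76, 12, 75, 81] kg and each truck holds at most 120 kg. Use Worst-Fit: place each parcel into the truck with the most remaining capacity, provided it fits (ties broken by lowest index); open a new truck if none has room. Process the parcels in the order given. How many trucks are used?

Put 10 kg in truck 1; 110 kg remain.
Put 85 kg in truck 1; 25 kg remain.
Put 35 kg in truck 2; 85 kg remain.
Put 27 kg in truck 2; 58 kg remain.
Put 17 kg in truck 2; 41 kg remain.
Put 88 kg in truck 3; 32 kg remain.
Put 70 kg in truck 4; 50 kg remain.
Put 13 kg in truck 4; 37 kg remain.
Put 86 kg in truck 5; 34 kg remain.
Put 82 kg in truck 6; 38 kg remain.
Put 15 kg in truck 2; 26 kg remain.
Put 76 kg in truck 7; 44 kg remain.
Put 12 kg in truck 7; 32 kg remain.
Put 75 kg in truck 8; 45 kg remain.
Put 81 kg in truck 9; 39 kg remain.

9 trucks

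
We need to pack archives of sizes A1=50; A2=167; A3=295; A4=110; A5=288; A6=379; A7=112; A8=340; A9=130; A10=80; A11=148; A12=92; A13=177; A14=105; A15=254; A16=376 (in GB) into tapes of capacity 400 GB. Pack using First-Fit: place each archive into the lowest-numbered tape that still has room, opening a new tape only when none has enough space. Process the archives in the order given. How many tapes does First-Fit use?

9

tape 1: place A1 (50 GB), 350 GB left
tape 1: place A2 (167 GB), 183 GB left
tape 2: place A3 (295 GB), 105 GB left
tape 1: place A4 (110 GB), 73 GB left
tape 3: place A5 (288 GB), 112 GB left
tape 4: place A6 (379 GB), 21 GB left
tape 3: place A7 (112 GB), 0 GB left
tape 5: place A8 (340 GB), 60 GB left
tape 6: place A9 (130 GB), 270 GB left
tape 2: place A10 (80 GB), 25 GB left
tape 6: place A11 (148 GB), 122 GB left
tape 6: place A12 (92 GB), 30 GB left
tape 7: place A13 (177 GB), 223 GB left
tape 7: place A14 (105 GB), 118 GB left
tape 8: place A15 (254 GB), 146 GB left
tape 9: place A16 (376 GB), 24 GB left
Final tapes: [50,167,110] [295,80] [288,112] [379] [340] [130,148,92] [177,105] [254] [376].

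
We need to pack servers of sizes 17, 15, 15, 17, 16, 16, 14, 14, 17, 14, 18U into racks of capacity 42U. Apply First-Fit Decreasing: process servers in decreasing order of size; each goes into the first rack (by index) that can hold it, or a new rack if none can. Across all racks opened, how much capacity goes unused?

37

Sorted descending: 18, 17, 17, 17, 16, 16, 15, 15, 14, 14, 14.
18U → rack 1 (remaining 24U)
17U → rack 1 (remaining 7U)
17U → rack 2 (remaining 25U)
17U → rack 2 (remaining 8U)
16U → rack 3 (remaining 26U)
16U → rack 3 (remaining 10U)
15U → rack 4 (remaining 27U)
15U → rack 4 (remaining 12U)
14U → rack 5 (remaining 28U)
14U → rack 5 (remaining 14U)
14U → rack 5 (remaining 0U)
5 racks × 42U = 210U; used 173U; unused 37U.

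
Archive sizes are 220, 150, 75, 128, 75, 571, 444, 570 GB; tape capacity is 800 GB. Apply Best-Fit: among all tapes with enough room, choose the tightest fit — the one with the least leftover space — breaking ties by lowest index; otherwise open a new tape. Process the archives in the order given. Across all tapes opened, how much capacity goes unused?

220 GB → tape 1 (remaining 580 GB)
150 GB → tape 1 (remaining 430 GB)
75 GB → tape 1 (remaining 355 GB)
128 GB → tape 1 (remaining 227 GB)
75 GB → tape 1 (remaining 152 GB)
571 GB → tape 2 (remaining 229 GB)
444 GB → tape 3 (remaining 356 GB)
570 GB → tape 4 (remaining 230 GB)
4 tapes × 800 GB = 3200 GB; used 2233 GB; unused 967 GB.

967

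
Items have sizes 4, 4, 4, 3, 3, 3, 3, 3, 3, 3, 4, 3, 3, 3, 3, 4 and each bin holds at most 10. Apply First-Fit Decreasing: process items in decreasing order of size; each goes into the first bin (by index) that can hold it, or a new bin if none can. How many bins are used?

Sorted descending: 4, 4, 4, 4, 4, 3, 3, 3, 3, 3, 3, 3, 3, 3, 3, 3.
4 → bin 1 (remaining 6)
4 → bin 1 (remaining 2)
4 → bin 2 (remaining 6)
4 → bin 2 (remaining 2)
4 → bin 3 (remaining 6)
3 → bin 3 (remaining 3)
3 → bin 3 (remaining 0)
3 → bin 4 (remaining 7)
3 → bin 4 (remaining 4)
3 → bin 4 (remaining 1)
3 → bin 5 (remaining 7)
3 → bin 5 (remaining 4)
3 → bin 5 (remaining 1)
3 → bin 6 (remaining 7)
3 → bin 6 (remaining 4)
3 → bin 6 (remaining 1)

6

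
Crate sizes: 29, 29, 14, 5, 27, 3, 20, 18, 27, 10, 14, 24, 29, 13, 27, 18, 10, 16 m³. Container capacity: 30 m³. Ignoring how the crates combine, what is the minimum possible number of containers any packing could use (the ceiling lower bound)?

Total size = 29 + 29 + 14 + 5 + 27 + 3 + 20 + 18 + 27 + 10 + 14 + 24 + 29 + 13 + 27 + 18 + 10 + 16 = 333 m³.
⌈333 / 30⌉ = 12.

12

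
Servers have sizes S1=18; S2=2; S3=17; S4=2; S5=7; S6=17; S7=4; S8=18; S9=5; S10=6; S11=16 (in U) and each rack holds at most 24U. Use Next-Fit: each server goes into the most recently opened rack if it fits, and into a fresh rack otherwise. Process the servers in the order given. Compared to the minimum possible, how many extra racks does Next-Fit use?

1

Next-Fit: [18,2] [17,2] [7,17] [4,18] [5,6] [16] → 6 racks.
Total size 112U; any packing needs at least ⌈112/24⌉ = 5 racks.
An optimal packing achieves that bound: [18,6] [18,5] [17,7] [17,4,2] [16,2] → 5 racks.
Excess: 6 − 5 = 1.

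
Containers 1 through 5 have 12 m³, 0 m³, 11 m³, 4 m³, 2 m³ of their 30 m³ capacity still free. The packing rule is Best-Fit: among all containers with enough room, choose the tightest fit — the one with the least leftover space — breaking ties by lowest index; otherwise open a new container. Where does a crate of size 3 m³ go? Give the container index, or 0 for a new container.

Containers with room: container 1 (12 m³), container 3 (11 m³), container 4 (4 m³).
Tightest fit is container 4 with 4 m³ free.

4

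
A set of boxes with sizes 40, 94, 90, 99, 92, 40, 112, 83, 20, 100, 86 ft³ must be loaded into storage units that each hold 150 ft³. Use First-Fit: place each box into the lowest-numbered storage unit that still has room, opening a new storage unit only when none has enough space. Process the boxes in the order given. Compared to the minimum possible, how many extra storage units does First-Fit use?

0

First-Fit: [40,94] [90,40,20] [99] [92] [112] [83] [100] [86] → 8 storage units.
8 boxes exceed 75 ft³ (half the capacity), and no two of those can share a storage unit, so at least 8 storage units are needed.
So 8 is already optimal.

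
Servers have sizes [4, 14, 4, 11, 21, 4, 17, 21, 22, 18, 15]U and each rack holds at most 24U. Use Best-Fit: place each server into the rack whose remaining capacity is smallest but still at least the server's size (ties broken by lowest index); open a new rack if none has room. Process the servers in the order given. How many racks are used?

8

Put 4U in rack 1; 20U remain.
Put 14U in rack 1; 6U remain.
Put 4U in rack 1; 2U remain.
Put 11U in rack 2; 13U remain.
Put 21U in rack 3; 3U remain.
Put 4U in rack 2; 9U remain.
Put 17U in rack 4; 7U remain.
Put 21U in rack 5; 3U remain.
Put 22U in rack 6; 2U remain.
Put 18U in rack 7; 6U remain.
Put 15U in rack 8; 9U remain.
Final racks: [4,14,4] [11,4] [21] [17] [21] [22] [18] [15].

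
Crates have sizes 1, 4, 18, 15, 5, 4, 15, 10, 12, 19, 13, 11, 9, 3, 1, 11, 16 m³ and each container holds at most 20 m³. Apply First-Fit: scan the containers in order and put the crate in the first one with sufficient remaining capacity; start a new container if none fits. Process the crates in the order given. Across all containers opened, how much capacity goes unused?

1 m³ → container 1 (remaining 19 m³)
4 m³ → container 1 (remaining 15 m³)
18 m³ → container 2 (remaining 2 m³)
15 m³ → container 1 (remaining 0 m³)
5 m³ → container 3 (remaining 15 m³)
4 m³ → container 3 (remaining 11 m³)
15 m³ → container 4 (remaining 5 m³)
10 m³ → container 3 (remaining 1 m³)
12 m³ → container 5 (remaining 8 m³)
19 m³ → container 6 (remaining 1 m³)
13 m³ → container 7 (remaining 7 m³)
11 m³ → container 8 (remaining 9 m³)
9 m³ → container 8 (remaining 0 m³)
3 m³ → container 4 (remaining 2 m³)
1 m³ → container 2 (remaining 1 m³)
11 m³ → container 9 (remaining 9 m³)
16 m³ → container 10 (remaining 4 m³)
10 containers × 20 m³ = 200 m³; used 167 m³; unused 33 m³.

33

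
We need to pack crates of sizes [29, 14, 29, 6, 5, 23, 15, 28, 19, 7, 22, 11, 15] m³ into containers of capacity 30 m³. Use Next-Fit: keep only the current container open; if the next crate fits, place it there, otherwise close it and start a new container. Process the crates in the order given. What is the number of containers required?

Put 29 m³ in container 1; 1 m³ remain.
Put 14 m³ in container 2; 16 m³ remain.
Put 29 m³ in container 3; 1 m³ remain.
Put 6 m³ in container 4; 24 m³ remain.
Put 5 m³ in container 4; 19 m³ remain.
Put 23 m³ in container 5; 7 m³ remain.
Put 15 m³ in container 6; 15 m³ remain.
Put 28 m³ in container 7; 2 m³ remain.
Put 19 m³ in container 8; 11 m³ remain.
Put 7 m³ in container 8; 4 m³ remain.
Put 22 m³ in container 9; 8 m³ remain.
Put 11 m³ in container 10; 19 m³ remain.
Put 15 m³ in container 10; 4 m³ remain.
Final containers: [29] [14] [29] [6,5] [23] [15] [28] [19,7] [22] [11,15].

10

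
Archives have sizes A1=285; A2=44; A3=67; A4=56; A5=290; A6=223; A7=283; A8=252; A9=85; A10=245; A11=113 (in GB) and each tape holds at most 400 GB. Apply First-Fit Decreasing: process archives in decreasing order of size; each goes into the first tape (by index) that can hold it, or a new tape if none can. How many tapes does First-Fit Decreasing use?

Sorted descending: 290, 285, 283, 252, 245, 223, 113, 85, 67, 56, 44.
tape 1: place 290 GB, 110 GB left
tape 2: place 285 GB, 115 GB left
tape 3: place 283 GB, 117 GB left
tape 4: place 252 GB, 148 GB left
tape 5: place 245 GB, 155 GB left
tape 6: place 223 GB, 177 GB left
tape 2: place 113 GB, 2 GB left
tape 1: place 85 GB, 25 GB left
tape 3: place 67 GB, 50 GB left
tape 4: place 56 GB, 92 GB left
tape 3: place 44 GB, 6 GB left

6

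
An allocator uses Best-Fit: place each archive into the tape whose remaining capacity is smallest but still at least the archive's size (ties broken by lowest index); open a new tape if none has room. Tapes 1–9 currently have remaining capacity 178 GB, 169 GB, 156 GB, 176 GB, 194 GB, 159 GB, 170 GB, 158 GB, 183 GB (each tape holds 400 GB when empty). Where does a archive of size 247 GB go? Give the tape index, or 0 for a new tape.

0

No tape has ≥ 247 GB free, so a new tape is opened.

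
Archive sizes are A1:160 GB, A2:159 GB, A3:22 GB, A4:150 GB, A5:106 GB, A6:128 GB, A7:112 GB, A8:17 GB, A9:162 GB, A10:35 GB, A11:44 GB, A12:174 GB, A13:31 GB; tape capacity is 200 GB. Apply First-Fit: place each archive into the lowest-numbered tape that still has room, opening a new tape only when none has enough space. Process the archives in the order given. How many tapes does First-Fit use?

8

A1 (160 GB) → tape 1 (remaining 40 GB)
A2 (159 GB) → tape 2 (remaining 41 GB)
A3 (22 GB) → tape 1 (remaining 18 GB)
A4 (150 GB) → tape 3 (remaining 50 GB)
A5 (106 GB) → tape 4 (remaining 94 GB)
A6 (128 GB) → tape 5 (remaining 72 GB)
A7 (112 GB) → tape 6 (remaining 88 GB)
A8 (17 GB) → tape 1 (remaining 1 GB)
A9 (162 GB) → tape 7 (remaining 38 GB)
A10 (35 GB) → tape 2 (remaining 6 GB)
A11 (44 GB) → tape 3 (remaining 6 GB)
A12 (174 GB) → tape 8 (remaining 26 GB)
A13 (31 GB) → tape 4 (remaining 63 GB)
Final tapes: [160,22,17] [159,35] [150,44] [106,31] [128] [112] [162] [174].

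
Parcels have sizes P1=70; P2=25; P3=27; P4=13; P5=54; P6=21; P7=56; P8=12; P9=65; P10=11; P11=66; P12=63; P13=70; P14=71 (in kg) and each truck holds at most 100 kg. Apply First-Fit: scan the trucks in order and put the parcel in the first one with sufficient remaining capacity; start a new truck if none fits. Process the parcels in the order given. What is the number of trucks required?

8 trucks

Put P1 (70 kg) in truck 1; 30 kg remain.
Put P2 (25 kg) in truck 1; 5 kg remain.
Put P3 (27 kg) in truck 2; 73 kg remain.
Put P4 (13 kg) in truck 2; 60 kg remain.
Put P5 (54 kg) in truck 2; 6 kg remain.
Put P6 (21 kg) in truck 3; 79 kg remain.
Put P7 (56 kg) in truck 3; 23 kg remain.
Put P8 (12 kg) in truck 3; 11 kg remain.
Put P9 (65 kg) in truck 4; 35 kg remain.
Put P10 (11 kg) in truck 3; 0 kg remain.
Put P11 (66 kg) in truck 5; 34 kg remain.
Put P12 (63 kg) in truck 6; 37 kg remain.
Put P13 (70 kg) in truck 7; 30 kg remain.
Put P14 (71 kg) in truck 8; 29 kg remain.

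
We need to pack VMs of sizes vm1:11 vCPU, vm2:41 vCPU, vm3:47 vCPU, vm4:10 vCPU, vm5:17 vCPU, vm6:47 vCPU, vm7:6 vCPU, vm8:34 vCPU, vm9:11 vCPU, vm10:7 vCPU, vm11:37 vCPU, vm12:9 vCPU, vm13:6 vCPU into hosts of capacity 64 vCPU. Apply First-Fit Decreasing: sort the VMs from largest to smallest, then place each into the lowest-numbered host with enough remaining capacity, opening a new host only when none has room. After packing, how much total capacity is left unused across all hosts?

Sorted descending: 47, 47, 41, 37, 34, 17, 11, 11, 10, 9, 7, 6, 6.
Put 47 vCPU in host 1; 17 vCPU remain.
Put 47 vCPU in host 2; 17 vCPU remain.
Put 41 vCPU in host 3; 23 vCPU remain.
Put 37 vCPU in host 4; 27 vCPU remain.
Put 34 vCPU in host 5; 30 vCPU remain.
Put 17 vCPU in host 1; 0 vCPU remain.
Put 11 vCPU in host 2; 6 vCPU remain.
Put 11 vCPU in host 3; 12 vCPU remain.
Put 10 vCPU in host 3; 2 vCPU remain.
Put 9 vCPU in host 4; 18 vCPU remain.
Put 7 vCPU in host 4; 11 vCPU remain.
Put 6 vCPU in host 2; 0 vCPU remain.
Put 6 vCPU in host 4; 5 vCPU remain.
5 hosts × 64 vCPU = 320 vCPU; used 283 vCPU; unused 37 vCPU.

37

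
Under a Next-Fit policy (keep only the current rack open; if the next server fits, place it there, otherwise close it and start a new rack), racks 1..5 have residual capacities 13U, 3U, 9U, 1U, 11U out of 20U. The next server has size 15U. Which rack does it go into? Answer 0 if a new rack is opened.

Next-Fit only looks at rack 5, which has 11U free.
15U does not fit, so a new rack is opened.

0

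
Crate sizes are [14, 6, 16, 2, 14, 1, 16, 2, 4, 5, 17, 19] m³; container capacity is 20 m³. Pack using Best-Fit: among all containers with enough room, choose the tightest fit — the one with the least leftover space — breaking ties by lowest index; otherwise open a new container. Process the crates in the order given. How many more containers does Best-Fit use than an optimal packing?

1

Best-Fit: [14,6] [16,2,1] [14,4] [16,2] [5] [17] [19] → 7 containers.
Total size 116 m³; any packing needs at least ⌈116/20⌉ = 6 containers.
An optimal packing achieves that bound: [19,1] [17,2] [16,4] [16,2] [14,6] [14,5] → 6 containers.
Excess: 7 − 6 = 1.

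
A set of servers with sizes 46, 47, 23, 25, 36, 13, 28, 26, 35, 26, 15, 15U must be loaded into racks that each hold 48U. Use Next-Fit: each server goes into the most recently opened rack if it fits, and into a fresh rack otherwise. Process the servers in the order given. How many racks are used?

9

rack 1: place 46U, 2U left
rack 2: place 47U, 1U left
rack 3: place 23U, 25U left
rack 3: place 25U, 0U left
rack 4: place 36U, 12U left
rack 5: place 13U, 35U left
rack 5: place 28U, 7U left
rack 6: place 26U, 22U left
rack 7: place 35U, 13U left
rack 8: place 26U, 22U left
rack 8: place 15U, 7U left
rack 9: place 15U, 33U left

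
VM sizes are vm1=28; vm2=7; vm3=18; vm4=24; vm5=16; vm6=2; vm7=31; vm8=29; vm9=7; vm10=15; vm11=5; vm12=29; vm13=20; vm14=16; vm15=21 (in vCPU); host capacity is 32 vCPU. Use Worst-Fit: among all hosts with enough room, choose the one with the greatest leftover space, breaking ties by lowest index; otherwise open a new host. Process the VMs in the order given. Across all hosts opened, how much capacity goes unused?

84

Put vm1 (28 vCPU) in host 1; 4 vCPU remain.
Put vm2 (7 vCPU) in host 2; 25 vCPU remain.
Put vm3 (18 vCPU) in host 2; 7 vCPU remain.
Put vm4 (24 vCPU) in host 3; 8 vCPU remain.
Put vm5 (16 vCPU) in host 4; 16 vCPU remain.
Put vm6 (2 vCPU) in host 4; 14 vCPU remain.
Put vm7 (31 vCPU) in host 5; 1 vCPU remain.
Put vm8 (29 vCPU) in host 6; 3 vCPU remain.
Put vm9 (7 vCPU) in host 4; 7 vCPU remain.
Put vm10 (15 vCPU) in host 7; 17 vCPU remain.
Put vm11 (5 vCPU) in host 7; 12 vCPU remain.
Put vm12 (29 vCPU) in host 8; 3 vCPU remain.
Put vm13 (20 vCPU) in host 9; 12 vCPU remain.
Put vm14 (16 vCPU) in host 10; 16 vCPU remain.
Put vm15 (21 vCPU) in host 11; 11 vCPU remain.
11 hosts × 32 vCPU = 352 vCPU; used 268 vCPU; unused 84 vCPU.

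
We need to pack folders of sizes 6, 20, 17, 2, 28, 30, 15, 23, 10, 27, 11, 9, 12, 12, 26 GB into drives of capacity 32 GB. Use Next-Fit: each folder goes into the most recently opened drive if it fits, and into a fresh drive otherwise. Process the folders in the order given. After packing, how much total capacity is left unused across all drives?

Put 6 GB in drive 1; 26 GB remain.
Put 20 GB in drive 1; 6 GB remain.
Put 17 GB in drive 2; 15 GB remain.
Put 2 GB in drive 2; 13 GB remain.
Put 28 GB in drive 3; 4 GB remain.
Put 30 GB in drive 4; 2 GB remain.
Put 15 GB in drive 5; 17 GB remain.
Put 23 GB in drive 6; 9 GB remain.
Put 10 GB in drive 7; 22 GB remain.
Put 27 GB in drive 8; 5 GB remain.
Put 11 GB in drive 9; 21 GB remain.
Put 9 GB in drive 9; 12 GB remain.
Put 12 GB in drive 9; 0 GB remain.
Put 12 GB in drive 10; 20 GB remain.
Put 26 GB in drive 11; 6 GB remain.
11 drives × 32 GB = 352 GB; used 248 GB; unused 104 GB.

104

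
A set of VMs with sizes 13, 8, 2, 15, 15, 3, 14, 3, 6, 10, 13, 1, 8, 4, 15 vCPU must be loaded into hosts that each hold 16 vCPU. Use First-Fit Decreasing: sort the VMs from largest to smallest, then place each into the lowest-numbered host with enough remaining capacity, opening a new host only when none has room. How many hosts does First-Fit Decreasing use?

9

Sorted descending: 15, 15, 15, 14, 13, 13, 10, 8, 8, 6, 4, 3, 3, 2, 1.
15 vCPU → host 1 (remaining 1 vCPU)
15 vCPU → host 2 (remaining 1 vCPU)
15 vCPU → host 3 (remaining 1 vCPU)
14 vCPU → host 4 (remaining 2 vCPU)
13 vCPU → host 5 (remaining 3 vCPU)
13 vCPU → host 6 (remaining 3 vCPU)
10 vCPU → host 7 (remaining 6 vCPU)
8 vCPU → host 8 (remaining 8 vCPU)
8 vCPU → host 8 (remaining 0 vCPU)
6 vCPU → host 7 (remaining 0 vCPU)
4 vCPU → host 9 (remaining 12 vCPU)
3 vCPU → host 5 (remaining 0 vCPU)
3 vCPU → host 6 (remaining 0 vCPU)
2 vCPU → host 4 (remaining 0 vCPU)
1 vCPU → host 1 (remaining 0 vCPU)
Final hosts: [15,1] [15] [15] [14,2] [13,3] [13,3] [10,6] [8,8] [4].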